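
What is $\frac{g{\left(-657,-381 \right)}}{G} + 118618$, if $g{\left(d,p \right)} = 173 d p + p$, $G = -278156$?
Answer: $\frac{8237750987}{69539} \approx 1.1846 \cdot 10^{5}$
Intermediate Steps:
$g{\left(d,p \right)} = p + 173 d p$ ($g{\left(d,p \right)} = 173 d p + p = p + 173 d p$)
$\frac{g{\left(-657,-381 \right)}}{G} + 118618 = \frac{\left(-381\right) \left(1 + 173 \left(-657\right)\right)}{-278156} + 118618 = - 381 \left(1 - 113661\right) \left(- \frac{1}{278156}\right) + 118618 = \left(-381\right) \left(-113660\right) \left(- \frac{1}{278156}\right) + 118618 = 43304460 \left(- \frac{1}{278156}\right) + 118618 = - \frac{10826115}{69539} + 118618 = \frac{8237750987}{69539}$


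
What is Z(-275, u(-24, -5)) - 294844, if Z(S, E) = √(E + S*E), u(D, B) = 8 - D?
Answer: -294844 + 8*I*√137 ≈ -2.9484e+5 + 93.638*I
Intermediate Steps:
Z(S, E) = √(E + E*S)
Z(-275, u(-24, -5)) - 294844 = √((8 - 1*(-24))*(1 - 275)) - 294844 = √((8 + 24)*(-274)) - 294844 = √(32*(-274)) - 294844 = √(-8768) - 294844 = 8*I*√137 - 294844 = -294844 + 8*I*√137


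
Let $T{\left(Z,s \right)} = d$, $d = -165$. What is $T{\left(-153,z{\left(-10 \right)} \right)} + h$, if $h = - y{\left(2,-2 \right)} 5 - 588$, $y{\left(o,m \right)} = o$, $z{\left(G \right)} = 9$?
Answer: $-763$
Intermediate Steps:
$T{\left(Z,s \right)} = -165$
$h = -598$ ($h = \left(-1\right) 2 \cdot 5 - 588 = \left(-2\right) 5 - 588 = -10 - 588 = -598$)
$T{\left(-153,z{\left(-10 \right)} \right)} + h = -165 - 598 = -763$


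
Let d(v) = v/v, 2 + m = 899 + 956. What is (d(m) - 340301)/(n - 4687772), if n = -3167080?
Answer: 85075/1963713 ≈ 0.043324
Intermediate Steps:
m = 1853 (m = -2 + (899 + 956) = -2 + 1855 = 1853)
d(v) = 1
(d(m) - 340301)/(n - 4687772) = (1 - 340301)/(-3167080 - 4687772) = -340300/(-7854852) = -340300*(-1/7854852) = 85075/1963713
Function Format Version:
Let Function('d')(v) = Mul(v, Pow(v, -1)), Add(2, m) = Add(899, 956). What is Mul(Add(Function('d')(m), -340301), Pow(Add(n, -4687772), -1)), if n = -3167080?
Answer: Rational(85075, 1963713) ≈ 0.043324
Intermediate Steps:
m = 1853 (m = Add(-2, Add(899, 956)) = Add(-2, 1855) = 1853)
Function('d')(v) = 1
Mul(Add(Function('d')(m), -340301), Pow(Add(n, -4687772), -1)) = Mul(Add(1, -340301), Pow(Add(-3167080, -4687772), -1)) = Mul(-340300, Pow(-7854852, -1)) = Mul(-340300, Rational(-1, 7854852)) = Rational(85075, 1963713)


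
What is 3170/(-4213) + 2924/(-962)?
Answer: -7684176/2026453 ≈ -3.7919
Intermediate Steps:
3170/(-4213) + 2924/(-962) = 3170*(-1/4213) + 2924*(-1/962) = -3170/4213 - 1462/481 = -7684176/2026453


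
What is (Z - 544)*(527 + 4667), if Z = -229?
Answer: -4014962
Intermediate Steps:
(Z - 544)*(527 + 4667) = (-229 - 544)*(527 + 4667) = -773*5194 = -4014962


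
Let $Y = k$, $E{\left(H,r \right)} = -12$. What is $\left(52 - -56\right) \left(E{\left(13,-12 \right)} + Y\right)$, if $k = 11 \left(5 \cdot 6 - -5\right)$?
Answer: $40284$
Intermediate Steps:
$k = 385$ ($k = 11 \left(30 + 5\right) = 11 \cdot 35 = 385$)
$Y = 385$
$\left(52 - -56\right) \left(E{\left(13,-12 \right)} + Y\right) = \left(52 - -56\right) \left(-12 + 385\right) = \left(52 + 56\right) 373 = 108 \cdot 373 = 40284$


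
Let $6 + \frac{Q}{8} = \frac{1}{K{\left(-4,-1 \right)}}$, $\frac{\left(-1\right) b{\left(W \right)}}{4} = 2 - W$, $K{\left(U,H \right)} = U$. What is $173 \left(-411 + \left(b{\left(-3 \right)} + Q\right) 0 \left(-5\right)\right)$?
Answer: $-71103$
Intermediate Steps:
$b{\left(W \right)} = -8 + 4 W$ ($b{\left(W \right)} = - 4 \left(2 - W\right) = -8 + 4 W$)
$Q = -50$ ($Q = -48 + \frac{8}{-4} = -48 + 8 \left(- \frac{1}{4}\right) = -48 - 2 = -50$)
$173 \left(-411 + \left(b{\left(-3 \right)} + Q\right) 0 \left(-5\right)\right) = 173 \left(-411 + \left(\left(-8 + 4 \left(-3\right)\right) - 50\right) 0 \left(-5\right)\right) = 173 \left(-411 + \left(\left(-8 - 12\right) - 50\right) 0\right) = 173 \left(-411 + \left(-20 - 50\right) 0\right) = 173 \left(-411 - 0\right) = 173 \left(-411 + 0\right) = 173 \left(-411\right) = -71103$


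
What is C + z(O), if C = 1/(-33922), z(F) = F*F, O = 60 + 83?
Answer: 693670977/33922 ≈ 20449.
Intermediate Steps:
O = 143
z(F) = F²
C = -1/33922 ≈ -2.9479e-5
C + z(O) = -1/33922 + 143² = -1/33922 + 20449 = 693670977/33922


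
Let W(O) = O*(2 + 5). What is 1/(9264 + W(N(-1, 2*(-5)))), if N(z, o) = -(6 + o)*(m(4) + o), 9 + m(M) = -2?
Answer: 1/8676 ≈ 0.00011526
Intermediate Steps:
m(M) = -11 (m(M) = -9 - 2 = -11)
N(z, o) = -(-11 + o)*(6 + o) (N(z, o) = -(6 + o)*(-11 + o) = -(-11 + o)*(6 + o))
W(O) = 7*O (W(O) = O*7 = 7*O)
1/(9264 + W(N(-1, 2*(-5)))) = 1/(9264 + 7*(66 - (2*(-5))² + 5*(2*(-5)))) = 1/(9264 + 7*(66 - 1*(-10)² + 5*(-10))) = 1/(9264 + 7*(66 - 1*100 - 50)) = 1/(9264 + 7*(66 - 100 - 50)) = 1/(9264 + 7*(-84)) = 1/(9264 - 588) = 1/8676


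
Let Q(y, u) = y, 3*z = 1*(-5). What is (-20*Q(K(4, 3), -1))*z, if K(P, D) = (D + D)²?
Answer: 1200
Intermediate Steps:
K(P, D) = 4*D² (K(P, D) = (2*D)² = 4*D²)
z = -5/3 (z = (1*(-5))/3 = (⅓)*(-5) = -5/3 ≈ -1.6667)
(-20*Q(K(4, 3), -1))*z = -80*3²*(-5/3) = -80*9*(-5/3) = -20*36*(-5/3) = -720*(-5/3) = 1200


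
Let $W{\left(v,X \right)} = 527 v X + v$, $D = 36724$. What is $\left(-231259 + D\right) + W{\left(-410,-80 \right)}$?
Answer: $17090655$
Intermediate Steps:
$W{\left(v,X \right)} = v + 527 X v$ ($W{\left(v,X \right)} = 527 X v + v = v + 527 X v$)
$\left(-231259 + D\right) + W{\left(-410,-80 \right)} = \left(-231259 + 36724\right) - 410 \left(1 + 527 \left(-80\right)\right) = -194535 - 410 \left(1 - 42160\right) = -194535 - -17285190 = -194535 + 17285190 = 17090655$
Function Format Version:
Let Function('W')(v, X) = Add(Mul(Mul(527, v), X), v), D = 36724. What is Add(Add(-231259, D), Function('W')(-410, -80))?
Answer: 17090655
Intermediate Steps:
Function('W')(v, X) = Add(v, Mul(527, X, v)) (Function('W')(v, X) = Add(Mul(527, X, v), v) = Add(v, Mul(527, X, v)))
Add(Add(-231259, D), Function('W')(-410, -80)) = Add(Add(-231259, 36724), Mul(-410, Add(1, Mul(527, -80)))) = Add(-194535, Mul(-410, Add(1, -42160))) = Add(-194535, Mul(-410, -42159)) = Add(-194535, 17285190) = 17090655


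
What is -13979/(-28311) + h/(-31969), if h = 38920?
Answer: -93567067/129296337 ≈ -0.72366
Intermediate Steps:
-13979/(-28311) + h/(-31969) = -13979/(-28311) + 38920/(-31969) = -13979*(-1/28311) + 38920*(-1/31969) = 13979/28311 - 5560/4567 = -93567067/129296337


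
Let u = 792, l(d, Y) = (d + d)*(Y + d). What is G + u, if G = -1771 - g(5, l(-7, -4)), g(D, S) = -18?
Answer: -961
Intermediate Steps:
l(d, Y) = 2*d*(Y + d) (l(d, Y) = (2*d)*(Y + d) = 2*d*(Y + d))
G = -1753 (G = -1771 - 1*(-18) = -1771 + 18 = -1753)
G + u = -1753 + 792 = -961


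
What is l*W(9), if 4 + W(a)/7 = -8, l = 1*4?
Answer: -336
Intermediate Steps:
l = 4
W(a) = -84 (W(a) = -28 + 7*(-8) = -28 - 56 = -84)
l*W(9) = 4*(-84) = -336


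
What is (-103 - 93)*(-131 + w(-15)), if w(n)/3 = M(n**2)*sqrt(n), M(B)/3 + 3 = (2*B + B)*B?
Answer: 25676 - 267902208*I*sqrt(15) ≈ 25676.0 - 1.0376e+9*I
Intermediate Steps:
M(B) = -9 + 9*B**2 (M(B) = -9 + 3*((2*B + B)*B) = -9 + 3*((3*B)*B) = -9 + 3*(3*B**2) = -9 + 9*B**2)
w(n) = 3*sqrt(n)*(-9 + 9*n**4) (w(n) = 3*((-9 + 9*(n**2)**2)*sqrt(n)) = 3*((-9 + 9*n**4)*sqrt(n)) = 3*(sqrt(n)*(-9 + 9*n**4)) = 3*sqrt(n)*(-9 + 9*n**4))
(-103 - 93)*(-131 + w(-15)) = (-103 - 93)*(-131 + 27*sqrt(-15)*(-1 + (-15)**4)) = -196*(-131 + 27*(I*sqrt(15))*(-1 + 50625)) = -196*(-131 + 27*(I*sqrt(15))*50624) = -196*(-131 + 1366848*I*sqrt(15)) = 25676 - 267902208*I*sqrt(15)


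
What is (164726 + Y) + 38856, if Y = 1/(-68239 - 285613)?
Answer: 72037897863/353852 ≈ 2.0358e+5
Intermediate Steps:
Y = -1/353852 (Y = 1/(-353852) = -1/353852 ≈ -2.8260e-6)
(164726 + Y) + 38856 = (164726 - 1/353852) + 38856 = 58288624551/353852 + 38856 = 72037897863/353852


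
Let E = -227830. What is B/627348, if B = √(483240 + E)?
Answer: √255410/627348 ≈ 0.00080558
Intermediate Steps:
B = √255410 (B = √(483240 - 227830) = √255410 ≈ 505.38)
B/627348 = √255410/627348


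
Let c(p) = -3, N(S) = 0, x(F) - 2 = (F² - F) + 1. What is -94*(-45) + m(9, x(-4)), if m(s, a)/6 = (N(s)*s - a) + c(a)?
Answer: 4074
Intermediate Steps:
x(F) = 3 + F² - F (x(F) = 2 + ((F² - F) + 1) = 2 + (1 + F² - F) = 3 + F² - F)
m(s, a) = -18 - 6*a (m(s, a) = 6*((0*s - a) - 3) = 6*((0 - a) - 3) = 6*(-a - 3) = 6*(-3 - a) = -18 - 6*a)
-94*(-45) + m(9, x(-4)) = -94*(-45) + (-18 - 6*(3 + (-4)² - 1*(-4))) = 4230 + (-18 - 6*(3 + 16 + 4)) = 4230 + (-18 - 6*23) = 4230 + (-18 - 138) = 4230 - 156 = 4074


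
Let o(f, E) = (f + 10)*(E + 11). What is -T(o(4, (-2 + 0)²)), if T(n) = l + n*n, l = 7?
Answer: -44107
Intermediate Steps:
o(f, E) = (10 + f)*(11 + E)
T(n) = 7 + n² (T(n) = 7 + n*n = 7 + n²)
-T(o(4, (-2 + 0)²)) = -(7 + (110 + 10*(-2 + 0)² + 11*4 + (-2 + 0)²*4)²) = -(7 + (110 + 10*(-2)² + 44 + (-2)²*4)²) = -(7 + (110 + 10*4 + 44 + 4*4)²) = -(7 + (110 + 40 + 44 + 16)²) = -(7 + 210²) = -(7 + 44100) = -1*44107 = -44107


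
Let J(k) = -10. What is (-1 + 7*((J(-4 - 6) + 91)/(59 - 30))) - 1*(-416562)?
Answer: 12080836/29 ≈ 4.1658e+5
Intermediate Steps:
(-1 + 7*((J(-4 - 6) + 91)/(59 - 30))) - 1*(-416562) = (-1 + 7*((-10 + 91)/(59 - 30))) - 1*(-416562) = (-1 + 7*(81/29)) + 416562 = (-1 + 567/29) + 416562 = 538/29 + 416562 = 12080836/29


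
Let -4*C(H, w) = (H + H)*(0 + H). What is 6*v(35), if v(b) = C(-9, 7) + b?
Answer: -33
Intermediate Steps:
C(H, w) = -H²/2 (C(H, w) = -(H + H)*(0 + H)/4 = -2*H*H/4 = -H²/2)
v(b) = -81/2 + b (v(b) = -½*(-9)² + b = -½*81 + b = -81/2 + b)
6*v(35) = 6*(-81/2 + 35) = 6*(-11/2) = -33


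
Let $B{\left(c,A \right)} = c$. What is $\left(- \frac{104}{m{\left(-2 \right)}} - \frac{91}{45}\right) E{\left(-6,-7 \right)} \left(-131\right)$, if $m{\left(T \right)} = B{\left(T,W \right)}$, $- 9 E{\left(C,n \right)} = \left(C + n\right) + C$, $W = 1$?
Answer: $- \frac{5597761}{405} \approx -13822.0$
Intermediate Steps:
$E{\left(C,n \right)} = - \frac{2 C}{9} - \frac{n}{9}$ ($E{\left(C,n \right)} = - \frac{\left(C + n\right) + C}{9} = - \frac{n + 2 C}{9} = - \frac{2 C}{9} - \frac{n}{9}$)
$m{\left(T \right)} = T$
$\left(- \frac{104}{m{\left(-2 \right)}} - \frac{91}{45}\right) E{\left(-6,-7 \right)} \left(-131\right) = \left(- \frac{104}{-2} - \frac{91}{45}\right) \left(\left(- \frac{2}{9}\right) \left(-6\right) - - \frac{7}{9}\right) \left(-131\right) = \left(\left(-104\right) \left(- \frac{1}{2}\right) - \frac{91}{45}\right) \left(\frac{4}{3} + \frac{7}{9}\right) \left(-131\right) = \left(52 - \frac{91}{45}\right) \frac{19}{9} \left(-131\right) = \frac{2249}{45} \cdot \frac{19}{9} \left(-131\right) = \frac{42731}{405} \left(-131\right) = - \frac{5597761}{405}$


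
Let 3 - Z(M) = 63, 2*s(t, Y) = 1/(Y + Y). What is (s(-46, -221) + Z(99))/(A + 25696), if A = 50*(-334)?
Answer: -53041/7952464 ≈ -0.0066698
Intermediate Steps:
s(t, Y) = 1/(4*Y) (s(t, Y) = 1/(2*(Y + Y)) = 1/(2*((2*Y))) = (1/(2*Y))/2 = 1/(4*Y))
Z(M) = -60 (Z(M) = 3 - 1*63 = 3 - 63 = -60)
A = -16700
(s(-46, -221) + Z(99))/(A + 25696) = ((¼)/(-221) - 60)/(-16700 + 25696) = ((¼)*(-1/221) - 60)/8996 = (-1/884 - 60)*(1/8996) = -53041/884*1/8996 = -53041/7952464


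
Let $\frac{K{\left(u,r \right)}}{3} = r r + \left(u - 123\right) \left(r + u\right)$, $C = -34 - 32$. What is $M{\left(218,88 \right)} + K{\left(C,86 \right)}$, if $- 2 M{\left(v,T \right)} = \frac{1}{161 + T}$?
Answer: $\frac{5402303}{498} \approx 10848.0$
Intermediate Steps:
$M{\left(v,T \right)} = - \frac{1}{2 \left(161 + T\right)}$
$C = -66$
$K{\left(u,r \right)} = 3 r^{2} + 3 \left(-123 + u\right) \left(r + u\right)$ ($K{\left(u,r \right)} = 3 \left(r r + \left(u - 123\right) \left(r + u\right)\right) = 3 \left(r^{2} + \left(-123 + u\right) \left(r + u\right)\right) = 3 r^{2} + 3 \left(-123 + u\right) \left(r + u\right)$)
$M{\left(218,88 \right)} + K{\left(C,86 \right)} = - \frac{1}{322 + 2 \cdot 88} + \left(\left(-369\right) 86 - -24354 + 3 \cdot 86^{2} + 3 \left(-66\right)^{2} + 3 \cdot 86 \left(-66\right)\right) = - \frac{1}{322 + 176} + \left(-31734 + 24354 + 3 \cdot 7396 + 3 \cdot 4356 - 17028\right) = - \frac{1}{498} + \left(-31734 + 24354 + 22188 + 13068 - 17028\right) = \left(-1\right) \frac{1}{498} + 10848 = - \frac{1}{498} + 10848 = \frac{5402303}{498}$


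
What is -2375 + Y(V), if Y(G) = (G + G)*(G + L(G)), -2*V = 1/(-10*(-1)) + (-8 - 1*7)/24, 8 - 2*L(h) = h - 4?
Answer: -15179399/6400 ≈ -2371.8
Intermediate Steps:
L(h) = 6 - h/2 (L(h) = 4 - (h - 4)/2 = 4 - (-4 + h)/2 = 4 + (2 - h/2) = 6 - h/2)
V = 21/80 (V = -(1/(-10*(-1)) + (-8 - 1*7)/24)/2 = -(-1/10*(-1) + (-8 - 7)*(1/24))/2 = -(1/10 - 15*1/24)/2 = -(1/10 - 5/8)/2 = -1/2*(-21/40) = 21/80 ≈ 0.26250)
Y(G) = 2*G*(6 + G/2) (Y(G) = (G + G)*(G + (6 - G/2)) = (2*G)*(6 + G/2) = 2*G*(6 + G/2))
-2375 + Y(V) = -2375 + 21*(12 + 21/80)/80 = -2375 + (21/80)*(981/80) = -2375 + 20601/6400 = -15179399/6400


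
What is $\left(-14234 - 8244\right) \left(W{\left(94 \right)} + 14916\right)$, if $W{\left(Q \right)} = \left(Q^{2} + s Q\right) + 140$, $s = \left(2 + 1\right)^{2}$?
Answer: $-556060764$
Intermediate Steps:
$s = 9$ ($s = 3^{2} = 9$)
$W{\left(Q \right)} = 140 + Q^{2} + 9 Q$ ($W{\left(Q \right)} = \left(Q^{2} + 9 Q\right) + 140 = 140 + Q^{2} + 9 Q$)
$\left(-14234 - 8244\right) \left(W{\left(94 \right)} + 14916\right) = \left(-14234 - 8244\right) \left(\left(140 + 94^{2} + 9 \cdot 94\right) + 14916\right) = - 22478 \left(\left(140 + 8836 + 846\right) + 14916\right) = - 22478 \left(9822 + 14916\right) = \left(-22478\right) 24738 = -556060764$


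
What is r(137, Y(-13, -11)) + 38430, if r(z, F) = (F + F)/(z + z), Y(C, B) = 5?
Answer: 5264915/137 ≈ 38430.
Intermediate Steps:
r(z, F) = F/z (r(z, F) = (2*F)/((2*z)) = (2*F)*(1/(2*z)) = F/z)
r(137, Y(-13, -11)) + 38430 = 5/137 + 38430 = 5264915/137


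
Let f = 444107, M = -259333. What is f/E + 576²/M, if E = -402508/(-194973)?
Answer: 22455218947333755/104383607164 ≈ 2.1512e+5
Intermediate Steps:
E = 402508/194973 (E = -402508*(-1/194973) = 402508/194973 ≈ 2.0644)
f/E + 576²/M = 444107/(402508/194973) + 576²/(-259333) = 444107*(194973/402508) + 331776*(-1/259333) = 86588874111/402508 - 331776/259333 = 22455218947333755/104383607164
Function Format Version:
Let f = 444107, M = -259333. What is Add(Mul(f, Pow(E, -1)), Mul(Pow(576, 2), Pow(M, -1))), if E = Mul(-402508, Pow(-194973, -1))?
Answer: Rational(22455218947333755, 104383607164) ≈ 2.1512e+5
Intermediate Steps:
E = Rational(402508, 194973) (E = Mul(-402508, Rational(-1, 194973)) = Rational(402508, 194973) ≈ 2.0644)
Add(Mul(f, Pow(E, -1)), Mul(Pow(576, 2), Pow(M, -1))) = Add(Mul(444107, Pow(Rational(402508, 194973), -1)), Mul(Pow(576, 2), Pow(-259333, -1))) = Add(Mul(444107, Rational(194973, 402508)), Mul(331776, Rational(-1, 259333))) = Add(Rational(86588874111, 402508), Rational(-331776, 259333)) = Rational(22455218947333755, 104383607164)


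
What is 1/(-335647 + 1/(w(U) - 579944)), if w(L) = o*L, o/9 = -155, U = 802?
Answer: -1698734/570174970899 ≈ -2.9793e-6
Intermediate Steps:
o = -1395 (o = 9*(-155) = -1395)
w(L) = -1395*L
1/(-335647 + 1/(w(U) - 579944)) = 1/(-335647 + 1/(-1395*802 - 579944)) = 1/(-335647 + 1/(-1118790 - 579944)) = 1/(-335647 + 1/(-1698734)) = 1/(-335647 - 1/1698734) = 1/(-570174970899/1698734) = -1698734/570174970899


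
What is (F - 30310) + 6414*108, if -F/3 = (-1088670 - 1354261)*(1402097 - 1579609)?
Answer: -1300948040614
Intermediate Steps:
F = -1300948703016 (F = -3*(-1088670 - 1354261)*(1402097 - 1579609) = -(-7328793)*(-177512) = -3*433649567672 = -1300948703016)
(F - 30310) + 6414*108 = (-1300948703016 - 30310) + 6414*108 = -1300948733326 + 692712 = -1300948040614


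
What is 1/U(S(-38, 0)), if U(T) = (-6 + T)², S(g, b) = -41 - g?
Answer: 1/81 ≈ 0.012346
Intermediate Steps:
1/U(S(-38, 0)) = 1/((-6 + (-41 - 1*(-38)))²) = 1/((-6 + (-41 + 38))²) = 1/((-6 - 3)²) = 1/((-9)²) = 1/81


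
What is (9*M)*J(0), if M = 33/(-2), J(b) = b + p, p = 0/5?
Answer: 0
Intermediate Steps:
p = 0 (p = 0*(1/5) = 0)
J(b) = b (J(b) = b + 0 = b)
M = -33/2 (M = 33*(-1/2) = -33/2 ≈ -16.500)
(9*M)*J(0) = (9*(-33/2))*0 = -297/2*0 = 0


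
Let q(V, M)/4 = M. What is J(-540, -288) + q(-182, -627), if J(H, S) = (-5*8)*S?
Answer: 9012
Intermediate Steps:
q(V, M) = 4*M
J(H, S) = -40*S
J(-540, -288) + q(-182, -627) = -40*(-288) + 4*(-627) = 11520 - 2508 = 9012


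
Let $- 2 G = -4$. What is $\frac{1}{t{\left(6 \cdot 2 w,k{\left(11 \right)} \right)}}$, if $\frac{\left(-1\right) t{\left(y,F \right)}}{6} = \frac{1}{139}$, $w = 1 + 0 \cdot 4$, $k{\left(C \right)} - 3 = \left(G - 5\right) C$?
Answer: $- \frac{139}{6} \approx -23.167$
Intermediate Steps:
$G = 2$ ($G = \left(- \frac{1}{2}\right) \left(-4\right) = 2$)
$k{\left(C \right)} = 3 - 3 C$ ($k{\left(C \right)} = 3 + \left(2 - 5\right) C = 3 - 3 C$)
$w = 1$ ($w = 1 + 0 = 1$)
$t{\left(y,F \right)} = - \frac{6}{139}$
$\frac{1}{t{\left(6 \cdot 2 w,k{\left(11 \right)} \right)}} = \frac{1}{- \frac{6}{139}} = - \frac{139}{6}$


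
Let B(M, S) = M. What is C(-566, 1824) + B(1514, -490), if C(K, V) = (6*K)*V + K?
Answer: -6193356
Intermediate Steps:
C(K, V) = K + 6*K*V (C(K, V) = 6*K*V + K = K + 6*K*V)
C(-566, 1824) + B(1514, -490) = -566*(1 + 6*1824) + 1514 = -566*(1 + 10944) + 1514 = -566*10945 + 1514 = -6194870 + 1514 = -6193356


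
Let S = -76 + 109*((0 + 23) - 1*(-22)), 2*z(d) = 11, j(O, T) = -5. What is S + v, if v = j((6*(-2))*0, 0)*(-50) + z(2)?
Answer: 10169/2 ≈ 5084.5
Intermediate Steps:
z(d) = 11/2 (z(d) = (½)*11 = 11/2)
v = 511/2 (v = -5*(-50) + 11/2 = 250 + 11/2 = 511/2 ≈ 255.50)
S = 4829 (S = -76 + 109*(23 + 22) = -76 + 109*45 = -76 + 4905 = 4829)
S + v = 4829 + 511/2 = 10169/2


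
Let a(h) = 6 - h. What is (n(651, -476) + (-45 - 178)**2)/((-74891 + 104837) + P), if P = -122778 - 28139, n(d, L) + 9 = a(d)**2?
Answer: -465745/120971 ≈ -3.8501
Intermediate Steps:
n(d, L) = -9 + (6 - d)**2
P = -150917
(n(651, -476) + (-45 - 178)**2)/((-74891 + 104837) + P) = ((-9 + (-6 + 651)**2) + (-45 - 178)**2)/((-74891 + 104837) - 150917) = ((-9 + 645**2) + (-223)**2)/(29946 - 150917) = ((-9 + 416025) + 49729)/(-120971) = (416016 + 49729)*(-1/120971) = 465745*(-1/120971) = -465745/120971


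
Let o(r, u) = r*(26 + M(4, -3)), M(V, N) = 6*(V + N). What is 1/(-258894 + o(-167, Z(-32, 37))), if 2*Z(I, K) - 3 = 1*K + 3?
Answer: -1/264238 ≈ -3.7845e-6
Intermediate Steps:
M(V, N) = 6*N + 6*V (M(V, N) = 6*(N + V) = 6*N + 6*V)
Z(I, K) = 3 + K/2 (Z(I, K) = 3/2 + (1*K + 3)/2 = 3/2 + (K + 3)/2 = 3/2 + (3 + K)/2 = 3/2 + (3/2 + K/2) = 3 + K/2)
o(r, u) = 32*r (o(r, u) = r*(26 + (6*(-3) + 6*4)) = r*(26 + (-18 + 24)) = r*(26 + 6) = r*32 = 32*r)
1/(-258894 + o(-167, Z(-32, 37))) = 1/(-258894 + 32*(-167)) = 1/(-258894 - 5344) = 1/(-264238) = -1/264238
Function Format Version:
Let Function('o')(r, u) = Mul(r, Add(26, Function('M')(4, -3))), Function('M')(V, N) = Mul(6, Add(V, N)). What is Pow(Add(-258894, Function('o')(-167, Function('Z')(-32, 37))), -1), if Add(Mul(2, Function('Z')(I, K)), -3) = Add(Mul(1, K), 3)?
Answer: Rational(-1, 264238) ≈ -3.7845e-6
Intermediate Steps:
Function('M')(V, N) = Add(Mul(6, N), Mul(6, V)) (Function('M')(V, N) = Mul(6, Add(N, V)) = Add(Mul(6, N), Mul(6, V)))
Function('Z')(I, K) = Add(3, Mul(Rational(1, 2), K)) (Function('Z')(I, K) = Add(Rational(3, 2), Mul(Rational(1, 2), Add(Mul(1, K), 3))) = Add(Rational(3, 2), Mul(Rational(1, 2), Add(K, 3))) = Add(Rational(3, 2), Mul(Rational(1, 2), Add(3, K))) = Add(Rational(3, 2), Add(Rational(3, 2), Mul(Rational(1, 2), K))) = Add(3, Mul(Rational(1, 2), K)))
Function('o')(r, u) = Mul(32, r) (Function('o')(r, u) = Mul(r, Add(26, Add(Mul(6, -3), Mul(6, 4)))) = Mul(r, Add(26, Add(-18, 24))) = Mul(r, Add(26, 6)) = Mul(r, 32) = Mul(32, r))
Pow(Add(-258894, Function('o')(-167, Function('Z')(-32, 37))), -1) = Pow(Add(-258894, Mul(32, -167)), -1) = Pow(Add(-258894, -5344), -1) = Pow(-264238, -1) = Rational(-1, 264238)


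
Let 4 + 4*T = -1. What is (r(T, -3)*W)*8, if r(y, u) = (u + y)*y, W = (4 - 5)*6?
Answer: -255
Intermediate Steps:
T = -5/4 (T = -1 + (1/4)*(-1) = -1 - 1/4 = -5/4 ≈ -1.2500)
W = -6 (W = -1*6 = -6)
r(y, u) = y*(u + y)
(r(T, -3)*W)*8 = (-5*(-3 - 5/4)/4*(-6))*8 = (-5/4*(-17/4)*(-6))*8 = ((85/16)*(-6))*8 = -255/8*8 = -255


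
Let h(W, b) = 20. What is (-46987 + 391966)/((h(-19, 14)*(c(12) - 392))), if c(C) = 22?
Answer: -344979/7400 ≈ -46.619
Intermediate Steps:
(-46987 + 391966)/((h(-19, 14)*(c(12) - 392))) = (-46987 + 391966)/((20*(22 - 392))) = 344979/((20*(-370))) = 344979/(-7400) = 344979*(-1/7400) = -344979/7400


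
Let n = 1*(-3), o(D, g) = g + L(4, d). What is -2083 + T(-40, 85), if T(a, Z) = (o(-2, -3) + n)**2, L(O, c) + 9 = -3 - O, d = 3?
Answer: -1599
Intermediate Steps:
L(O, c) = -12 - O (L(O, c) = -9 + (-3 - O) = -12 - O)
o(D, g) = -16 + g (o(D, g) = g + (-12 - 1*4) = g + (-12 - 4) = g - 16 = -16 + g)
n = -3
T(a, Z) = 484 (T(a, Z) = ((-16 - 3) - 3)**2 = (-19 - 3)**2 = (-22)**2 = 484)
-2083 + T(-40, 85) = -2083 + 484 = -1599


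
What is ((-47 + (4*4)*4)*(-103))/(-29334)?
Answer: 1751/29334 ≈ 0.059692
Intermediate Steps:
((-47 + (4*4)*4)*(-103))/(-29334) = ((-47 + 16*4)*(-103))*(-1/29334) = ((-47 + 64)*(-103))*(-1/29334) = (17*(-103))*(-1/29334) = -1751*(-1/29334) = 1751/29334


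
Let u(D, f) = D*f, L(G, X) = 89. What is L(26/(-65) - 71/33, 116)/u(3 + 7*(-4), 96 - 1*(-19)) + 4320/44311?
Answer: 8476321/127394125 ≈ 0.066536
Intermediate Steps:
L(26/(-65) - 71/33, 116)/u(3 + 7*(-4), 96 - 1*(-19)) + 4320/44311 = 89/(((3 + 7*(-4))*(96 - 1*(-19)))) + 4320/44311 = 89/(((3 - 28)*(96 + 19))) + 4320*(1/44311) = 89/((-25*115)) + 4320/44311 = 89/(-2875) + 4320/44311 = 89*(-1/2875) + 4320/44311 = -89/2875 + 4320/44311 = 8476321/127394125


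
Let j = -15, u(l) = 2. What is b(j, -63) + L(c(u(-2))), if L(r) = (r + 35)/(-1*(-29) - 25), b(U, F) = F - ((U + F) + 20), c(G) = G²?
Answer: 19/4 ≈ 4.7500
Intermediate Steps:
b(U, F) = -20 - U (b(U, F) = F - ((F + U) + 20) = F - (20 + F + U) = F + (-20 - F - U) = -20 - U)
L(r) = 35/4 + r/4 (L(r) = (35 + r)/(29 - 25) = (35 + r)/4 = (35 + r)*(¼) = 35/4 + r/4)
b(j, -63) + L(c(u(-2))) = (-20 - 1*(-15)) + (35/4 + (¼)*2²) = (-20 + 15) + (35/4 + (¼)*4) = -5 + (35/4 + 1) = -5 + 39/4 = 19/4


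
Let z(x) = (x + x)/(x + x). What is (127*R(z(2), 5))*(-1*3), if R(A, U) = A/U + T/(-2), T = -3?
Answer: -6477/10 ≈ -647.70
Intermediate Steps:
z(x) = 1 (z(x) = (2*x)/((2*x)) = (2*x)*(1/(2*x)) = 1)
R(A, U) = 3/2 + A/U (R(A, U) = A/U - 3/(-2) = A/U - 3*(-1/2) = A/U + 3/2 = 3/2 + A/U)
(127*R(z(2), 5))*(-1*3) = (127*(3/2 + 1/5))*(-1*3) = (127*(3/2 + 1*(1/5)))*(-3) = (127*(3/2 + 1/5))*(-3) = (127*(17/10))*(-3) = (2159/10)*(-3) = -6477/10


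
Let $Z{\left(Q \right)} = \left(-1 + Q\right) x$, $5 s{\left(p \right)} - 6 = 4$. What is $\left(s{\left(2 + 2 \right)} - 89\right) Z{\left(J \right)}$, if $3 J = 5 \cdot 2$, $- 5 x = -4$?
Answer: $- \frac{812}{5} \approx -162.4$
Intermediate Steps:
$x = \frac{4}{5}$ ($x = \left(- \frac{1}{5}\right) \left(-4\right) = \frac{4}{5} \approx 0.8$)
$s{\left(p \right)} = 2$ ($s{\left(p \right)} = \frac{6}{5} + \frac{1}{5} \cdot 4 = \frac{6}{5} + \frac{4}{5} = 2$)
$J = \frac{10}{3}$ ($J = \frac{5 \cdot 2}{3} = \frac{1}{3} \cdot 10 = \frac{10}{3} \approx 3.3333$)
$Z{\left(Q \right)} = - \frac{4}{5} + \frac{4 Q}{5}$ ($Z{\left(Q \right)} = \left(-1 + Q\right) \frac{4}{5} = - \frac{4}{5} + \frac{4 Q}{5}$)
$\left(s{\left(2 + 2 \right)} - 89\right) Z{\left(J \right)} = \left(2 - 89\right) \left(- \frac{4}{5} + \frac{4}{5} \cdot \frac{10}{3}\right) = - 87 \left(- \frac{4}{5} + \frac{8}{3}\right) = \left(-87\right) \frac{28}{15} = - \frac{812}{5}$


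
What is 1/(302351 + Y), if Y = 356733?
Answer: 1/659084 ≈ 1.5173e-6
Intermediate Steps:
1/(302351 + Y) = 1/(302351 + 356733) = 1/659084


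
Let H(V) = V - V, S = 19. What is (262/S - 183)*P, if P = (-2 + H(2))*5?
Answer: 32150/19 ≈ 1692.1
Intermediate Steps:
H(V) = 0
P = -10 (P = (-2 + 0)*5 = -2*5 = -10)
(262/S - 183)*P = (262/19 - 183)*(-10) = -3215/19*(-10) = 32150/19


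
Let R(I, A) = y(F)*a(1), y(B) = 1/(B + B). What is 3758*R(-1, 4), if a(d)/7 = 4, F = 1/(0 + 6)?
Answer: 315672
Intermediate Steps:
F = ⅙ (F = 1/6 = ⅙ ≈ 0.16667)
y(B) = 1/(2*B)
a(d) = 28 (a(d) = 7*4 = 28)
R(I, A) = 84 (R(I, A) = (1/(2*(⅙)))*28 = ((½)*6)*28 = 3*28 = 84)
3758*R(-1, 4) = 3758*84 = 315672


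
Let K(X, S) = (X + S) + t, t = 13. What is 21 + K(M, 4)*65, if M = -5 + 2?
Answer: 931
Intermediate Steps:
M = -3
K(X, S) = 13 + S + X (K(X, S) = (X + S) + 13 = (S + X) + 13 = 13 + S + X)
21 + K(M, 4)*65 = 21 + (13 + 4 - 3)*65 = 21 + 14*65 = 21 + 910 = 931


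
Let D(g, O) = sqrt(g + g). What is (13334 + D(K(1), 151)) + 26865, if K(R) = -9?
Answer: 40199 + 3*I*sqrt(2) ≈ 40199.0 + 4.2426*I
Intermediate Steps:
D(g, O) = sqrt(2)*sqrt(g) (D(g, O) = sqrt(2*g) = sqrt(2)*sqrt(g))
(13334 + D(K(1), 151)) + 26865 = (13334 + sqrt(2)*sqrt(-9)) + 26865 = (13334 + sqrt(2)*(3*I)) + 26865 = (13334 + 3*I*sqrt(2)) + 26865 = 40199 + 3*I*sqrt(2)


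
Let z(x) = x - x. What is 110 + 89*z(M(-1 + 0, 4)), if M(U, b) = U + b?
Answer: 110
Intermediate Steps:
z(x) = 0
110 + 89*z(M(-1 + 0, 4)) = 110 + 89*0 = 110 + 0 = 110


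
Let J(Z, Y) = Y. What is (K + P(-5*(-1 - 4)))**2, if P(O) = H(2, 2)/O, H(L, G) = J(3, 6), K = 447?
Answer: 125014761/625 ≈ 2.0002e+5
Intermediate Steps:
H(L, G) = 6
P(O) = 6/O
(K + P(-5*(-1 - 4)))**2 = (447 + 6/((-5*(-1 - 4))))**2 = (447 + 6/((-5*(-5))))**2 = (447 + 6/25)**2 = (11181/25)**2 = 125014761/625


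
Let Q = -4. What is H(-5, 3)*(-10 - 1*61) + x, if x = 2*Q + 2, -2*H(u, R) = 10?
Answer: 349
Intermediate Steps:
H(u, R) = -5 (H(u, R) = -1/2*10 = -5)
x = -6 (x = 2*(-4) + 2 = -8 + 2 = -6)
H(-5, 3)*(-10 - 1*61) + x = -5*(-10 - 1*61) - 6 = -5*(-10 - 61) - 6 = -5*(-71) - 6 = 355 - 6 = 349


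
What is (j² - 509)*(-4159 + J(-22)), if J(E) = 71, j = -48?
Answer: -7337960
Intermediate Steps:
(j² - 509)*(-4159 + J(-22)) = ((-48)² - 509)*(-4159 + 71) = (2304 - 509)*(-4088) = 1795*(-4088) = -7337960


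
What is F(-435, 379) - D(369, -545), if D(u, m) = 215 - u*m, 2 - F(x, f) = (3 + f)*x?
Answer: -35148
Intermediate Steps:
F(x, f) = 2 - x*(3 + f) (F(x, f) = 2 - (3 + f)*x = 2 - x*(3 + f))
D(u, m) = 215 - m*u
F(-435, 379) - D(369, -545) = (2 - 3*(-435) - 1*379*(-435)) - (215 - 1*(-545)*369) = (2 + 1305 + 164865) - (215 + 201105) = 166172 - 1*201320 = 166172 - 201320 = -35148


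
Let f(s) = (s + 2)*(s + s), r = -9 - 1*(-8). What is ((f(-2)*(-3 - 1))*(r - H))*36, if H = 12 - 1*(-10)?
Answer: 0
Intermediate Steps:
H = 22 (H = 12 + 10 = 22)
r = -1 (r = -9 + 8 = -1)
f(s) = 2*s*(2 + s) (f(s) = (2 + s)*(2*s) = 2*s*(2 + s))
((f(-2)*(-3 - 1))*(r - H))*36 = (((2*(-2)*(2 - 2))*(-3 - 1))*(-1 - 1*22))*36 = (((2*(-2)*0)*(-4))*(-1 - 22))*36 = ((0*(-4))*(-23))*36 = (0*(-23))*36 = 0*36 = 0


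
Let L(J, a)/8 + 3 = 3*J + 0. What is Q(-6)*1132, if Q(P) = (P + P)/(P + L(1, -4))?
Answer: 2264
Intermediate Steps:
L(J, a) = -24 + 24*J (L(J, a) = -24 + 8*(3*J + 0) = -24 + 8*(3*J) = -24 + 24*J)
Q(P) = 2 (Q(P) = (P + P)/(P + (-24 + 24*1)) = (2*P)/(P + (-24 + 24)) = (2*P)/(P + 0) = (2*P)/P = 2)
Q(-6)*1132 = 2*1132 = 2264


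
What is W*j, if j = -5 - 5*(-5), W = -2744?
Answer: -54880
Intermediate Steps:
j = 20 (j = -5 + 25 = 20)
W*j = -2744*20 = -54880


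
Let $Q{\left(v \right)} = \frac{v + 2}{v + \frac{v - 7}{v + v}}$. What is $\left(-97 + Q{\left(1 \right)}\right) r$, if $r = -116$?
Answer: $11426$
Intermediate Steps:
$Q{\left(v \right)} = \frac{2 + v}{v + \frac{-7 + v}{2 v}}$
$\left(-97 + Q{\left(1 \right)}\right) r = \left(-97 + 2 \cdot 1 \frac{1}{-7 + 1 + 2 \cdot 1^{2}} \left(2 + 1\right)\right) \left(-116\right) = \left(-97 + 2 \cdot 1 \frac{1}{-7 + 1 + 2 \cdot 1} \cdot 3\right) \left(-116\right) = \left(-97 + 2 \cdot 1 \frac{1}{-7 + 1 + 2} \cdot 3\right) \left(-116\right) = \left(-97 + 2 \cdot 1 \frac{1}{-4} \cdot 3\right) \left(-116\right) = \left(-97 + 2 \cdot 1 \left(- \frac{1}{4}\right) 3\right) \left(-116\right) = \left(-97 - \frac{3}{2}\right) \left(-116\right) = \left(- \frac{197}{2}\right) \left(-116\right) = 11426$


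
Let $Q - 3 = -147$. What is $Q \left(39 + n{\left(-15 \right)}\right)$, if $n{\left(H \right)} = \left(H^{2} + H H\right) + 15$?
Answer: $-72576$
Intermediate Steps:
$n{\left(H \right)} = 15 + 2 H^{2}$ ($n{\left(H \right)} = \left(H^{2} + H^{2}\right) + 15 = 2 H^{2} + 15 = 15 + 2 H^{2}$)
$Q = -144$ ($Q = 3 - 147 = -144$)
$Q \left(39 + n{\left(-15 \right)}\right) = - 144 \left(39 + \left(15 + 2 \left(-15\right)^{2}\right)\right) = - 144 \left(39 + \left(15 + 2 \cdot 225\right)\right) = - 144 \left(39 + \left(15 + 450\right)\right) = - 144 \left(39 + 465\right) = \left(-144\right) 504 = -72576$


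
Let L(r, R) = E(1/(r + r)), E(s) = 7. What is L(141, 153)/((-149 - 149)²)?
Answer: 7/88804 ≈ 7.8825e-5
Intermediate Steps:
L(r, R) = 7
L(141, 153)/((-149 - 149)²) = 7/((-149 - 149)²) = 7/((-298)²) = 7/88804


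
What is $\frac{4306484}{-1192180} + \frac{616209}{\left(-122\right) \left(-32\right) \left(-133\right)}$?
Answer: $- \frac{742674086477}{154754501440} \approx -4.799$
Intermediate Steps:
$\frac{4306484}{-1192180} + \frac{616209}{\left(-122\right) \left(-32\right) \left(-133\right)} = 4306484 \left(- \frac{1}{1192180}\right) + \frac{616209}{3904 \left(-133\right)} = - \frac{1076621}{298045} + \frac{616209}{-519232} = - \frac{1076621}{298045} + 616209 \left(- \frac{1}{519232}\right) = - \frac{1076621}{298045} - \frac{616209}{519232} = - \frac{742674086477}{154754501440}$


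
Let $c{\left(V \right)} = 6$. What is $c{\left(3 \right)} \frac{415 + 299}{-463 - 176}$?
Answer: $- \frac{476}{71} \approx -6.7042$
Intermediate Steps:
$c{\left(3 \right)} \frac{415 + 299}{-463 - 176} = 6 \frac{415 + 299}{-463 - 176} = 6 \frac{714}{-639} = 6 \cdot 714 \left(- \frac{1}{639}\right) = 6 \left(- \frac{238}{213}\right) = - \frac{476}{71}$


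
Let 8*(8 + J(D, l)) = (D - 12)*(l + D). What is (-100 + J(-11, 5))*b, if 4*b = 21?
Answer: -7623/16 ≈ -476.44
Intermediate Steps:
J(D, l) = -8 + (-12 + D)*(D + l)/8 (J(D, l) = -8 + ((D - 12)*(l + D))/8 = -8 + ((-12 + D)*(D + l))/8 = -8 + (-12 + D)*(D + l)/8)
b = 21/4 (b = (¼)*21 = 21/4 ≈ 5.2500)
(-100 + J(-11, 5))*b = (-100 + (-8 - 3/2*(-11) - 3/2*5 + (⅛)*(-11)² + (⅛)*(-11)*5))*(21/4) = (-100 + (-8 + 33/2 - 15/2 + (⅛)*121 - 55/8))*(21/4) = (-100 + (-8 + 33/2 - 15/2 + 121/8 - 55/8))*(21/4) = (-100 + 37/4)*(21/4) = -363/4*21/4 = -7623/16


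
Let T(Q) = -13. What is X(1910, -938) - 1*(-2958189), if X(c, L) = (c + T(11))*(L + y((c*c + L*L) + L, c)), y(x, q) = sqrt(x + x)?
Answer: 1178803 + 3794*sqrt(2263503) ≈ 6.8869e+6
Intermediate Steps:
y(x, q) = sqrt(2)*sqrt(x) (y(x, q) = sqrt(2*x) = sqrt(2)*sqrt(x))
X(c, L) = (-13 + c)*(L + sqrt(2)*sqrt(L + L**2 + c**2)) (X(c, L) = (c - 13)*(L + sqrt(2)*sqrt((c*c + L*L) + L)) = (-13 + c)*(L + sqrt(2)*sqrt((c**2 + L**2) + L)) = (-13 + c)*(L + sqrt(2)*sqrt((L**2 + c**2) + L)) = (-13 + c)*(L + sqrt(2)*sqrt(L + L**2 + c**2)))
X(1910, -938) - 1*(-2958189) = (-13*(-938) - 938*1910 - 13*sqrt(2)*sqrt(-938 + (-938)**2 + 1910**2) + 1910*sqrt(2)*sqrt(-938 + (-938)**2 + 1910**2)) - 1*(-2958189) = (12194 - 1791580 - 13*sqrt(2)*sqrt(-938 + 879844 + 3648100) + 1910*sqrt(2)*sqrt(-938 + 879844 + 3648100)) + 2958189 = (12194 - 1791580 - 13*sqrt(2)*sqrt(4527006) + 1910*sqrt(2)*sqrt(4527006)) + 2958189 = (12194 - 1791580 - 26*sqrt(2263503) + 3820*sqrt(2263503)) + 2958189 = (-1779386 + 3794*sqrt(2263503)) + 2958189 = 1178803 + 3794*sqrt(2263503)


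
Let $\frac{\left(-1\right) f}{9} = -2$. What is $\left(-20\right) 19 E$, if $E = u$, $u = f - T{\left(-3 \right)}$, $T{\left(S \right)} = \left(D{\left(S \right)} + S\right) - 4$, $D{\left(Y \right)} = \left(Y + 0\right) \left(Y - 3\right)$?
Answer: $-2660$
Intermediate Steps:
$D{\left(Y \right)} = Y \left(-3 + Y\right)$
$f = 18$ ($f = \left(-9\right) \left(-2\right) = 18$)
$T{\left(S \right)} = -4 + S + S \left(-3 + S\right)$ ($T{\left(S \right)} = \left(S \left(-3 + S\right) + S\right) - 4 = \left(S + S \left(-3 + S\right)\right) - 4 = -4 + S + S \left(-3 + S\right)$)
$u = 7$ ($u = 18 - \left(-4 - 3 - 3 \left(-3 - 3\right)\right) = 18 - \left(-4 - 3 - -18\right) = 18 - \left(-4 - 3 + 18\right) = 18 - 11 = 7$)
$E = 7$
$\left(-20\right) 19 E = \left(-20\right) 19 \cdot 7 = \left(-380\right) 7 = -2660$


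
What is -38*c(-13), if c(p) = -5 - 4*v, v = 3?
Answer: 646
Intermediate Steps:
c(p) = -17 (c(p) = -5 - 4*3 = -5 - 12 = -17)
-38*c(-13) = -38*(-17) = 646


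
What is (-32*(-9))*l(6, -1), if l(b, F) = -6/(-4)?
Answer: 432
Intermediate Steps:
l(b, F) = 3/2 (l(b, F) = -6*(-¼) = 3/2)
(-32*(-9))*l(6, -1) = -32*(-9)*(3/2) = 288*(3/2) = 432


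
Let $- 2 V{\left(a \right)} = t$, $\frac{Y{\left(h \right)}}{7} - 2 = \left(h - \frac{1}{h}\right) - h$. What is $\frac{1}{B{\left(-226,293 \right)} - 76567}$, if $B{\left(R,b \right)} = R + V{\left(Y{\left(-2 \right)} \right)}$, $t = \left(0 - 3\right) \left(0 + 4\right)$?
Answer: $- \frac{1}{76787} \approx -1.3023 \cdot 10^{-5}$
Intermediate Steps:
$t = -12$ ($t = \left(-3\right) 4 = -12$)
$Y{\left(h \right)} = 14 - \frac{7}{h}$ ($Y{\left(h \right)} = 14 + 7 \left(\left(h - \frac{1}{h}\right) - h\right) = 14 + 7 \left(- \frac{1}{h}\right) = 14 - \frac{7}{h}$)
$V{\left(a \right)} = 6$ ($V{\left(a \right)} = \left(- \frac{1}{2}\right) \left(-12\right) = 6$)
$B{\left(R,b \right)} = 6 + R$ ($B{\left(R,b \right)} = R + 6 = 6 + R$)
$\frac{1}{B{\left(-226,293 \right)} - 76567} = \frac{1}{\left(6 - 226\right) - 76567} = \frac{1}{-220 - 76567} = \frac{1}{-76787} = - \frac{1}{76787}$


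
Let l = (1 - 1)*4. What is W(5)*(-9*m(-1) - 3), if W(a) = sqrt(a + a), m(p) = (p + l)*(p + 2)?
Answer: 6*sqrt(10) ≈ 18.974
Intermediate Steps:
l = 0 (l = 0*4 = 0)
m(p) = p*(2 + p) (m(p) = (p + 0)*(p + 2) = p*(2 + p))
W(a) = sqrt(2)*sqrt(a) (W(a) = sqrt(2*a) = sqrt(2)*sqrt(a))
W(5)*(-9*m(-1) - 3) = (sqrt(2)*sqrt(5))*(-(-9)*(2 - 1) - 3) = sqrt(10)*(-(-9) - 3) = sqrt(10)*(-9*(-1) - 3) = sqrt(10)*(9 - 3) = sqrt(10)*6 = 6*sqrt(10)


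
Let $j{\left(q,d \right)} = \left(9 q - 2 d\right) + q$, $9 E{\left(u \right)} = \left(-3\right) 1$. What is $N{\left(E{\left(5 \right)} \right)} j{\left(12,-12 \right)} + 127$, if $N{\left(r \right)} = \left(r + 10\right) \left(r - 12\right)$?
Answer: $-17041$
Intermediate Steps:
$E{\left(u \right)} = - \frac{1}{3}$ ($E{\left(u \right)} = \frac{\left(-3\right) 1}{9} = \frac{1}{9} \left(-3\right) = - \frac{1}{3}$)
$N{\left(r \right)} = \left(-12 + r\right) \left(10 + r\right)$ ($N{\left(r \right)} = \left(10 + r\right) \left(-12 + r\right) = \left(-12 + r\right) \left(10 + r\right)$)
$j{\left(q,d \right)} = - 2 d + 10 q$ ($j{\left(q,d \right)} = \left(- 2 d + 9 q\right) + q = - 2 d + 10 q$)
$N{\left(E{\left(5 \right)} \right)} j{\left(12,-12 \right)} + 127 = \left(-120 + \left(- \frac{1}{3}\right)^{2} - - \frac{2}{3}\right) \left(\left(-2\right) \left(-12\right) + 10 \cdot 12\right) + 127 = \left(-120 + \frac{1}{9} + \frac{2}{3}\right) \left(24 + 120\right) + 127 = \left(- \frac{1073}{9}\right) 144 + 127 = -17168 + 127 = -17041$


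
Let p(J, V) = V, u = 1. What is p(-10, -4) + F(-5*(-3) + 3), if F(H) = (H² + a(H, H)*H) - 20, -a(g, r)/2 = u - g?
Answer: 912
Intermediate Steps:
a(g, r) = -2 + 2*g (a(g, r) = -2*(1 - g) = -2 + 2*g)
F(H) = -20 + H² + H*(-2 + 2*H) (F(H) = (H² + (-2 + 2*H)*H) - 20 = (H² + H*(-2 + 2*H)) - 20 = -20 + H² + H*(-2 + 2*H))
p(-10, -4) + F(-5*(-3) + 3) = -4 + (-20 - 2*(-5*(-3) + 3) + 3*(-5*(-3) + 3)²) = -4 + (-20 - 2*(15 + 3) + 3*(15 + 3)²) = -4 + (-20 - 2*18 + 3*18²) = -4 + (-20 - 36 + 3*324) = -4 + (-20 - 36 + 972) = -4 + 916 = 912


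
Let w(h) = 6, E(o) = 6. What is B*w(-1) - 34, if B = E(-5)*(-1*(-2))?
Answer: 38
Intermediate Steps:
B = 12 (B = 6*(-1*(-2)) = 6*2 = 12)
B*w(-1) - 34 = 12*6 - 34 = 72 - 34 = 38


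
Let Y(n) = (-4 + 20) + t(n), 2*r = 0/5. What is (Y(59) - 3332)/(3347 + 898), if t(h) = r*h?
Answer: -3316/4245 ≈ -0.78115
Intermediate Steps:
r = 0 (r = (0/5)/2 = (0*(⅕))/2 = (½)*0 = 0)
t(h) = 0 (t(h) = 0*h = 0)
Y(n) = 16 (Y(n) = (-4 + 20) + 0 = 16 + 0 = 16)
(Y(59) - 3332)/(3347 + 898) = (16 - 3332)/(3347 + 898) = -3316/4245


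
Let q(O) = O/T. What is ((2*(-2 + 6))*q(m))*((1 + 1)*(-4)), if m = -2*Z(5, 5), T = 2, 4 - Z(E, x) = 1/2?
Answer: 224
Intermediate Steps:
Z(E, x) = 7/2 (Z(E, x) = 4 - 1/2 = 7/2)
m = -7 (m = -2*7/2 = -7)
q(O) = O/2
((2*(-2 + 6))*q(m))*((1 + 1)*(-4)) = ((2*(-2 + 6))*((1/2)*(-7)))*((1 + 1)*(-4)) = ((2*4)*(-7/2))*(2*(-4)) = (8*(-7/2))*(-8) = -28*(-8) = 224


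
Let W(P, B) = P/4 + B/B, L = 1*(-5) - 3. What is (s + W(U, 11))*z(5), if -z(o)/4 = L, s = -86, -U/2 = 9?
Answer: -2864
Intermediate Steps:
U = -18 (U = -2*9 = -18)
L = -8 (L = -5 - 3 = -8)
W(P, B) = 1 + P/4 (W(P, B) = P*(1/4) + 1 = P/4 + 1 = 1 + P/4)
z(o) = 32 (z(o) = -4*(-8) = 32)
(s + W(U, 11))*z(5) = (-86 + (1 + (1/4)*(-18)))*32 = (-86 + (1 - 9/2))*32 = (-86 - 7/2)*32 = -179/2*32 = -2864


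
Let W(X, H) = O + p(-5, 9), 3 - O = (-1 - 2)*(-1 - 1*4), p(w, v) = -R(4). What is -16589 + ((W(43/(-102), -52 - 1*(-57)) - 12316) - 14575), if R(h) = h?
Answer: -43496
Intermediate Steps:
p(w, v) = -4 (p(w, v) = -1*4 = -4)
O = -12 (O = 3 - (-1 - 2)*(-1 - 1*4) = 3 - (-3)*(-1 - 4) = 3 - (-3)*(-5) = 3 - 1*15 = 3 - 15 = -12)
W(X, H) = -16 (W(X, H) = -12 - 4 = -16)
-16589 + ((W(43/(-102), -52 - 1*(-57)) - 12316) - 14575) = -16589 + ((-16 - 12316) - 14575) = -16589 + (-12332 - 14575) = -16589 - 26907 = -43496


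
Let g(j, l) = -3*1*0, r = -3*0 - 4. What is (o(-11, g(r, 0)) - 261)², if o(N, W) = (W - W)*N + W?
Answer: 68121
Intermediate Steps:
r = -4 (r = 0 - 4 = -4)
g(j, l) = 0 (g(j, l) = -3*0 = 0)
o(N, W) = W (o(N, W) = 0*N + W = 0 + W = W)
(o(-11, g(r, 0)) - 261)² = (0 - 261)² = (-261)² = 68121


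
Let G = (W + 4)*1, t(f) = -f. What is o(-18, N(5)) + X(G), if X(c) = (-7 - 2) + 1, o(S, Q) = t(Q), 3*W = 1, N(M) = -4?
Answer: -4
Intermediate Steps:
W = ⅓ (W = (⅓)*1 = ⅓ ≈ 0.33333)
o(S, Q) = -Q
G = 13/3 (G = (⅓ + 4)*1 = (13/3)*1 = 13/3 ≈ 4.3333)
X(c) = -8 (X(c) = -9 + 1 = -8)
o(-18, N(5)) + X(G) = -1*(-4) - 8 = 4 - 8 = -4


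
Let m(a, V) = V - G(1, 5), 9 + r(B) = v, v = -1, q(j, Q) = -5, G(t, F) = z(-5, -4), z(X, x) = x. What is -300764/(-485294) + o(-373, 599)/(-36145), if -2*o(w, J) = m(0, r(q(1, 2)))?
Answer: 5434829449/8770475815 ≈ 0.61967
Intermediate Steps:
G(t, F) = -4
r(B) = -10 (r(B) = -9 - 1 = -10)
m(a, V) = 4 + V (m(a, V) = V - 1*(-4) = V + 4 = 4 + V)
o(w, J) = 3 (o(w, J) = -(4 - 10)/2 = -1/2*(-6) = 3)
-300764/(-485294) + o(-373, 599)/(-36145) = -300764/(-485294) + 3/(-36145) = -300764*(-1/485294) + 3*(-1/36145) = 150382/242647 - 3/36145 = 5434829449/8770475815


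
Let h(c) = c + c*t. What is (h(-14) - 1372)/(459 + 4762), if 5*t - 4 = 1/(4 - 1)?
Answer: -20972/78315 ≈ -0.26779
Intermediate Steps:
t = 13/15 (t = 4/5 + 1/(5*(4 - 1)) = 4/5 + (1/5)/3 = 4/5 + (1/5)*(1/3) = 4/5 + 1/15 = 13/15 ≈ 0.86667)
h(c) = 28*c/15 (h(c) = c + c*(13/15) = c + 13*c/15 = 28*c/15)
(h(-14) - 1372)/(459 + 4762) = ((28/15)*(-14) - 1372)/(459 + 4762) = (-392/15 - 1372)/5221 = -20972/15*1/5221 = -20972/78315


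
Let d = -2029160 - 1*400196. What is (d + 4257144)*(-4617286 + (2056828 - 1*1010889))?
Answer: -6527665190436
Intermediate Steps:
d = -2429356 (d = -2029160 - 400196 = -2429356)
(d + 4257144)*(-4617286 + (2056828 - 1*1010889)) = (-2429356 + 4257144)*(-4617286 + (2056828 - 1*1010889)) = 1827788*(-4617286 + (2056828 - 1010889)) = 1827788*(-4617286 + 1045939) = 1827788*(-3571347) = -6527665190436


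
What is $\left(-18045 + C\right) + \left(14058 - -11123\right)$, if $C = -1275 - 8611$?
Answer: $-2750$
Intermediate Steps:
$C = -9886$ ($C = -1275 - 8611 = -9886$)
$\left(-18045 + C\right) + \left(14058 - -11123\right) = \left(-18045 - 9886\right) + \left(14058 - -11123\right) = -27931 + \left(14058 + 11123\right) = -27931 + 25181 = -2750$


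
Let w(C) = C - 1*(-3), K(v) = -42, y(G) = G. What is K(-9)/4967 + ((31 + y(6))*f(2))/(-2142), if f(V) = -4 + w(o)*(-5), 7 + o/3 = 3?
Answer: -7624903/10639314 ≈ -0.71667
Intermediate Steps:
o = -12 (o = -21 + 3*3 = -21 + 9 = -12)
w(C) = 3 + C (w(C) = C + 3 = 3 + C)
f(V) = 41 (f(V) = -4 + (3 - 12)*(-5) = -4 - 9*(-5) = -4 + 45 = 41)
K(-9)/4967 + ((31 + y(6))*f(2))/(-2142) = -42/4967 + ((31 + 6)*41)/(-2142) = -42*1/4967 + (37*41)*(-1/2142) = -42/4967 + 1517*(-1/2142) = -42/4967 - 1517/2142 = -7624903/10639314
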